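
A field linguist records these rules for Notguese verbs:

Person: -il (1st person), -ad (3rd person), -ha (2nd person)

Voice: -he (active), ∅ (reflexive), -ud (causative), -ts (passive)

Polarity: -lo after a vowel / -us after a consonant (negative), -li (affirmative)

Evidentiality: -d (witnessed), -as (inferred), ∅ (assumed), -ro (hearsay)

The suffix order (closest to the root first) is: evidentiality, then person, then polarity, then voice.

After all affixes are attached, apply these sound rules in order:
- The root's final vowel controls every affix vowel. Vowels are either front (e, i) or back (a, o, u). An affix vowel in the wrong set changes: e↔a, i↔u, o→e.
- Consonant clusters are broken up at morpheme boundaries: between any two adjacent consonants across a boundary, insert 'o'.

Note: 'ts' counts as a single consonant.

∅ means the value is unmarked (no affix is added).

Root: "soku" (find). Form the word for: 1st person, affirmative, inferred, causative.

sokuasuloluud

Attach evidentiality inferred -as → sokuas.
Attach person 1st person -il → sokuasil.
Attach polarity affirmative -li → sokuasilli.
Attach voice causative -ud → sokuasilliud.
Apply vowel harmony: sokuasilliud → sokuasulluud.
Apply epenthesis: sokuasulluud → sokuasuloluud.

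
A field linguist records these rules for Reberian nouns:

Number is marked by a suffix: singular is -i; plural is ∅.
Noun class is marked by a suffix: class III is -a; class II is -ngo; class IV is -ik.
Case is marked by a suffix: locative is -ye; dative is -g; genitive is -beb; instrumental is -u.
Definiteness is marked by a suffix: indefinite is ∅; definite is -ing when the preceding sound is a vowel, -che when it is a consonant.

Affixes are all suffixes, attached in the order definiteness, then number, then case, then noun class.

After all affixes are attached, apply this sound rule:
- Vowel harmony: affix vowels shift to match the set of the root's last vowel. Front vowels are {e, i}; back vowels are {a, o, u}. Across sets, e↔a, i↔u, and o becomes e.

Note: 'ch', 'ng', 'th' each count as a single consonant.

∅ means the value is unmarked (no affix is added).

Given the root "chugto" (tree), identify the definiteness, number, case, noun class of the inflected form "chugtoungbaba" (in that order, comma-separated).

Segment: chugto-ing-beb-a.
definiteness: -ing/che → definite.
number: ∅ → plural.
case: -beb → genitive.
noun class: -a → class III.

definite, plural, genitive, class III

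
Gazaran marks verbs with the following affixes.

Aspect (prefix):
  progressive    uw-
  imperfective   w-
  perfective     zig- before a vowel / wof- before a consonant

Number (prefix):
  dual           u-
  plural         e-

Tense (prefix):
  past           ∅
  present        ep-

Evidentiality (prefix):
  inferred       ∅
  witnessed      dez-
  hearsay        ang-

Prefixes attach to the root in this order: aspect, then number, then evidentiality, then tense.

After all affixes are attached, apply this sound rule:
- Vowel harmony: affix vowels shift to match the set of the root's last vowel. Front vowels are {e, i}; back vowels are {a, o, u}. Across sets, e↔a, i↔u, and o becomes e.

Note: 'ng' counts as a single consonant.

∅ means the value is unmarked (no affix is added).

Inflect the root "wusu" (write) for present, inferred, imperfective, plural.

Attach aspect imperfective w- → wwusu.
Attach number plural e- → ewwusu.
evidentiality = inferred: zero marking, form stays ewwusu.
Attach tense present ep- → epewwusu.
Apply vowel harmony: epewwusu → apawwusu.

apawwusu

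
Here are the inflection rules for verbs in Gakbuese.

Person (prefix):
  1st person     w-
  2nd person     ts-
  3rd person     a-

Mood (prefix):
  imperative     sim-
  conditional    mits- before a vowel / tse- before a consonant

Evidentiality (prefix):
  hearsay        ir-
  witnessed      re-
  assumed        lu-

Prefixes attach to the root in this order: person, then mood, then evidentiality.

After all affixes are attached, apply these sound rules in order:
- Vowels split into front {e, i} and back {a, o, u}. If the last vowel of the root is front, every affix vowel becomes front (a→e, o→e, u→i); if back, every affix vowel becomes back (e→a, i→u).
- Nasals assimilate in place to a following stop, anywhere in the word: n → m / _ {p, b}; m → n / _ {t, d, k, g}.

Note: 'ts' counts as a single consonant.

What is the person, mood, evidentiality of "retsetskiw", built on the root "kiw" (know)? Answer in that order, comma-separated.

2nd person, conditional, witnessed

Segment: re-tse-ts-kiw.
person: ts- → 2nd person.
mood: mits/tse- → conditional.
evidentiality: re- → witnessed.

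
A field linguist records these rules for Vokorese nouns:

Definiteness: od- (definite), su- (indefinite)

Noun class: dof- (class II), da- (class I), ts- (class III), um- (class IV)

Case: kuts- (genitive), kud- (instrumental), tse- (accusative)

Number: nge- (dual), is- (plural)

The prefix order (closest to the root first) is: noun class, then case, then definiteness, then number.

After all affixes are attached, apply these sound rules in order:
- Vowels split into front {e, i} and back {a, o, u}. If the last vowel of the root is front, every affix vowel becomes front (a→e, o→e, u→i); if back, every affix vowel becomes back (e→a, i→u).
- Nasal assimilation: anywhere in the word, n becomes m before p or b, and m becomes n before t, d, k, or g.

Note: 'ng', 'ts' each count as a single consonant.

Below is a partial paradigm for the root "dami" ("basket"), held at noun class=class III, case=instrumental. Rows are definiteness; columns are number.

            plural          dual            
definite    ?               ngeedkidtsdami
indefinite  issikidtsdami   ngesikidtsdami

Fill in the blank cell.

isedkidtsdami

Attach noun class class III ts- → tsdami.
Attach case instrumental kud- → kudtsdami.
Attach definiteness definite od- → odkudtsdami.
Attach number plural is- → isodkudtsdami.
Apply vowel harmony: isodkudtsdami → isedkidtsdami.
Nasal assimilation: no change.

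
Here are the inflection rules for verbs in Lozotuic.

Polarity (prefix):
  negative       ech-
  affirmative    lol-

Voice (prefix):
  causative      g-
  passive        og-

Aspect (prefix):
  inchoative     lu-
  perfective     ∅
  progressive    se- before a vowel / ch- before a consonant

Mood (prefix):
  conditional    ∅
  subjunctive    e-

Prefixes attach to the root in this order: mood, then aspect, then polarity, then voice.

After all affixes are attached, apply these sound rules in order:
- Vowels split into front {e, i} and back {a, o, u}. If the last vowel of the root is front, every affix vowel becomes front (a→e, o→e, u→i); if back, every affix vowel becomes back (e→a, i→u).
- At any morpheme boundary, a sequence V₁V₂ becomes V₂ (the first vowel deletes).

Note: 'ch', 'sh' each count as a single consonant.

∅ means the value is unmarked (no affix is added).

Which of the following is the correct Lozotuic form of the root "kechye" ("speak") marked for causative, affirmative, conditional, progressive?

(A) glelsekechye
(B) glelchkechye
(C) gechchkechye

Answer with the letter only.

B

mood = conditional: zero marking, form stays kechye.
Attach aspect progressive ch- (before consonant 'k') → chkechye.
Attach polarity affirmative lol- → lolchkechye.
Attach voice causative g- → glolchkechye.
Apply vowel harmony: glolchkechye → glelchkechye.
Vowel deletion: no change.
So the correct form is glelchkechye, option (B).
(C) gechchkechye is wrong: it uses negative instead of affirmative for polarity.
(A) glelsekechye is wrong: it uses subjunctive instead of conditional for mood.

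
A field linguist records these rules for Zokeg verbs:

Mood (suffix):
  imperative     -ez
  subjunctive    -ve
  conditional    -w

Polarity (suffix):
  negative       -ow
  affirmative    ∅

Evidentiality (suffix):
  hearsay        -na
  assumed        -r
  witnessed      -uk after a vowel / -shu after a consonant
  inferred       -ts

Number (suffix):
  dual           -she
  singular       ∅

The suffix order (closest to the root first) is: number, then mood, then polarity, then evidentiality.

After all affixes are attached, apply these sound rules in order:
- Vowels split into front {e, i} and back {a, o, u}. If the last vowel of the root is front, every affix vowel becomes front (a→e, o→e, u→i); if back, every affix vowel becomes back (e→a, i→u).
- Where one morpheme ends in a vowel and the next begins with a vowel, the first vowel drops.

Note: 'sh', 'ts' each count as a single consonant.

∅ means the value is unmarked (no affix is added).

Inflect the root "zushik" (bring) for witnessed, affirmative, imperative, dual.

zushikshezshi

Attach number dual -she → zushikshe.
Attach mood imperative -ez → zushiksheez.
polarity = affirmative: zero marking, form stays zushiksheez.
Attach evidentiality witnessed -shu (after consonant 'z') → zushiksheezshu.
Apply vowel harmony: zushiksheezshu → zushiksheezshi.
Apply vowel deletion: zushiksheezshi → zushikshezshi.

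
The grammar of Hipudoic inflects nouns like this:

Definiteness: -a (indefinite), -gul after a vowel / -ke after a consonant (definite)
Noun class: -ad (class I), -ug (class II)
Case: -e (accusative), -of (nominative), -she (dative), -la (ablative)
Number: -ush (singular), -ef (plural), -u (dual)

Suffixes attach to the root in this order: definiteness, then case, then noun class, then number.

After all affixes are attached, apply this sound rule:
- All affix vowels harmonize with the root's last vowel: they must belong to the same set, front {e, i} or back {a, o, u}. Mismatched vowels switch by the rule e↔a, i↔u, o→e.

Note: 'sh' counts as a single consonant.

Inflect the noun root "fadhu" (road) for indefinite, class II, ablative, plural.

fadhualaugaf

Attach definiteness indefinite -a → fadhua.
Attach case ablative -la → fadhuala.
Attach noun class class II -ug → fadhualaug.
Attach number plural -ef → fadhualaugef.
Apply vowel harmony: fadhualaugef → fadhualaugaf.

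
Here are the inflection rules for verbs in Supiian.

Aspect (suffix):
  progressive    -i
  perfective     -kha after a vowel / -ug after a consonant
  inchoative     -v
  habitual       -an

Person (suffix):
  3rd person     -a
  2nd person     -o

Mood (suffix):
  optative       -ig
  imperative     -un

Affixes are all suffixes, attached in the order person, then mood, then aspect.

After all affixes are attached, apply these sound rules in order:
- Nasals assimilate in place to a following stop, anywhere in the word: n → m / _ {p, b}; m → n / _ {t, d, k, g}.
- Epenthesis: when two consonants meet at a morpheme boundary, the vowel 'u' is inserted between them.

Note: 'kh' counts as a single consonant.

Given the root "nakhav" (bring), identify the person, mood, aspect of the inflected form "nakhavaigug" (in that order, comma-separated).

Segment: nakhav-a-ig-ug.
person: -a → 3rd person.
mood: -ig → optative.
aspect: -kha/ug → perfective.

3rd person, optative, perfective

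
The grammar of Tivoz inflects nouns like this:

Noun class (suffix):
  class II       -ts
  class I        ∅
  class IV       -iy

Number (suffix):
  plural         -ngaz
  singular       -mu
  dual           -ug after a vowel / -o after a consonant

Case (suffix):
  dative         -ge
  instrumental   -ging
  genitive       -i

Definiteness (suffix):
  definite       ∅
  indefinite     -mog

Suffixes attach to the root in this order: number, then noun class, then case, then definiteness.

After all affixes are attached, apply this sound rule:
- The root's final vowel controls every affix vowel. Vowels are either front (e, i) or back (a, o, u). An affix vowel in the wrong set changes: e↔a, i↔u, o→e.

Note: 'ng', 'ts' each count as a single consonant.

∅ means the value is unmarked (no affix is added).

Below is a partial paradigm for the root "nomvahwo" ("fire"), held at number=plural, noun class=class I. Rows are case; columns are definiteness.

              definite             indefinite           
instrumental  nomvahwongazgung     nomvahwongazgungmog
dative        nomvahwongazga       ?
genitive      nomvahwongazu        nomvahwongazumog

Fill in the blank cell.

nomvahwongazgamog

Attach number plural -ngaz → nomvahwongaz.
noun class = class I: zero marking, form stays nomvahwongaz.
Attach case dative -ge → nomvahwongazge.
Attach definiteness indefinite -mog → nomvahwongazgemog.
Apply vowel harmony: nomvahwongazgemog → nomvahwongazgamog.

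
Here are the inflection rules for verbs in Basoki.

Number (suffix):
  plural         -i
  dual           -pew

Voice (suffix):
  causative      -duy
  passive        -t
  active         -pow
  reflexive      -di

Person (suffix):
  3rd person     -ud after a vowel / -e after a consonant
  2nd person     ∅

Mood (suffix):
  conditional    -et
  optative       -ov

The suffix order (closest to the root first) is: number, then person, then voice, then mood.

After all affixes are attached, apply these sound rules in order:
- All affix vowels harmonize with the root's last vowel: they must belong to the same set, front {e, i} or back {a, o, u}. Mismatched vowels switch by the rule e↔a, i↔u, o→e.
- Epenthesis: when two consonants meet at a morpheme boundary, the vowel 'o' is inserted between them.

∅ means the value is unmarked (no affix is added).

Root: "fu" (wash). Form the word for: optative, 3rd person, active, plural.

Attach number plural -i → fui.
Attach person 3rd person -ud (after vowel 'i') → fuiud.
Attach voice active -pow → fuiudpow.
Attach mood optative -ov → fuiudpowov.
Apply vowel harmony: fuiudpowov → fuuudpowov.
Apply epenthesis: fuuudpowov → fuuudopowov.

fuuudopowov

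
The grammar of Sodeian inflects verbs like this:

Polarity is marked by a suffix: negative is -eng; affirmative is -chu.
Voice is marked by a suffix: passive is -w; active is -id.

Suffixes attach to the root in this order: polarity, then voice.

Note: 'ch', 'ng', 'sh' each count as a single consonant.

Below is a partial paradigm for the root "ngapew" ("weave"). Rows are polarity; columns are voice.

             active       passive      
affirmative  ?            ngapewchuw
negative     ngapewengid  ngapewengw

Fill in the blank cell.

Attach polarity affirmative -chu → ngapewchu.
Attach voice active -id → ngapewchuid.

ngapewchuid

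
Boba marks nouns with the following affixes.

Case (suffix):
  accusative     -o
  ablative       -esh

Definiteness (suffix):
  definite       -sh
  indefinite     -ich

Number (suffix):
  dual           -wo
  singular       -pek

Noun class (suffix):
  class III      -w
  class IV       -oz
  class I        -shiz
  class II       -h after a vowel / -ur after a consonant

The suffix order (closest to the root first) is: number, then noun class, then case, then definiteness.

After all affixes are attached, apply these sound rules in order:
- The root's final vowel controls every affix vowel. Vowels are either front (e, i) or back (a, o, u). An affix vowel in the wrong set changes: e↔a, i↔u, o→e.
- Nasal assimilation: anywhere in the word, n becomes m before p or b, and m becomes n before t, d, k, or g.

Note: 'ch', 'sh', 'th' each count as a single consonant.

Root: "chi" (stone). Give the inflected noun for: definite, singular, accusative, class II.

chipekiresh

Attach number singular -pek → chipek.
Attach noun class class II -ur (after consonant 'k') → chipekur.
Attach case accusative -o → chipekuro.
Attach definiteness definite -sh → chipekurosh.
Apply vowel harmony: chipekurosh → chipekiresh.
Nasal assimilation: no change.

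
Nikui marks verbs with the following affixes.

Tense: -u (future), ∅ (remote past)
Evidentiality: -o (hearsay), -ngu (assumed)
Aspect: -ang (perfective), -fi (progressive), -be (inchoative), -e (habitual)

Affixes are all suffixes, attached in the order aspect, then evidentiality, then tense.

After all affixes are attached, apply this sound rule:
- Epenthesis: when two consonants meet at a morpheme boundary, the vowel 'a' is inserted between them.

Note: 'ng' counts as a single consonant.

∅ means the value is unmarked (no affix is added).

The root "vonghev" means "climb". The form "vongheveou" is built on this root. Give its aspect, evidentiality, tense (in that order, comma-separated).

Segment: vonghev-e-o-u.
aspect: -e → habitual.
evidentiality: -o → hearsay.
tense: -u → future.

habitual, hearsay, future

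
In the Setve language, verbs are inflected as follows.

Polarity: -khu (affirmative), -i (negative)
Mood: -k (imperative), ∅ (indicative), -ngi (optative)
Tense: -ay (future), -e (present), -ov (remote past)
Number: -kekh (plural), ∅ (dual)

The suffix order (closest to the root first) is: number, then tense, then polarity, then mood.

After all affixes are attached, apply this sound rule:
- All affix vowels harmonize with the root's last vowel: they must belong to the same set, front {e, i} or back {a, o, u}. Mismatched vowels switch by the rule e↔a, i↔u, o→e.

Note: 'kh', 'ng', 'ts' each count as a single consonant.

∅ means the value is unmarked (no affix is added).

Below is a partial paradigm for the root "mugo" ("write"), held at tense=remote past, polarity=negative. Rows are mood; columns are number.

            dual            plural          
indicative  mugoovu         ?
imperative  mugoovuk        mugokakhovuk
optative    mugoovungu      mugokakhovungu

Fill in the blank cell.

mugokakhovu

Attach number plural -kekh → mugokekh.
Attach tense remote past -ov → mugokekhov.
Attach polarity negative -i → mugokekhovi.
mood = indicative: zero marking, form stays mugokekhovi.
Apply vowel harmony: mugokekhovi → mugokakhovu.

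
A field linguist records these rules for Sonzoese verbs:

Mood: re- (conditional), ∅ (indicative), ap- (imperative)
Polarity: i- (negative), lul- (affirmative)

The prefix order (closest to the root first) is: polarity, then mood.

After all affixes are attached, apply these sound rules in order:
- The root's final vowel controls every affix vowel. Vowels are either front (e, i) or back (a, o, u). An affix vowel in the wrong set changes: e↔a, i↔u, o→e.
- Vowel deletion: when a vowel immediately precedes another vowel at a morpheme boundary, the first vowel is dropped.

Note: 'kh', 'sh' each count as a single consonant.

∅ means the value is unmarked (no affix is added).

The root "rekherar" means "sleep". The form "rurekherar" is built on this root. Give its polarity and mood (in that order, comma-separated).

negative, conditional

Segment: re-i-rekherar.
polarity: i- → negative.
mood: re- → conditional.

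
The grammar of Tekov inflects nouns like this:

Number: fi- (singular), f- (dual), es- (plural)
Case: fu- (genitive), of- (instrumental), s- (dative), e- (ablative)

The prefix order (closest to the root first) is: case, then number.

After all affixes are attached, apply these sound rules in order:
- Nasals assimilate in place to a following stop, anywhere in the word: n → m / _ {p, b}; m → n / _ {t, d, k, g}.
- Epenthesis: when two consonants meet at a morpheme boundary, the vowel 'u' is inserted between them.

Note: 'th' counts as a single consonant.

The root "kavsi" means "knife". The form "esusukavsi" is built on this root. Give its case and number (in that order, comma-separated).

Segment: es-s-kavsi.
case: s- → dative.
number: es- → plural.

dative, plural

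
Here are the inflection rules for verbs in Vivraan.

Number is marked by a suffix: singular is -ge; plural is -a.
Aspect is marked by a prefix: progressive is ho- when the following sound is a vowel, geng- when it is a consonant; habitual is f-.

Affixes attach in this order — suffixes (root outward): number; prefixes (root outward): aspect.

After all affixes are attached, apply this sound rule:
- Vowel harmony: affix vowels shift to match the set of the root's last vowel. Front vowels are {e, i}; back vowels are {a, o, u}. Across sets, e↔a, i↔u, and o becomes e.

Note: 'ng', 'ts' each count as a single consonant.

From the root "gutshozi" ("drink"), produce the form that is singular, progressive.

genggutshozige

Attach number singular -ge → gutshozige.
Attach aspect progressive geng- (before consonant 'g') → genggutshozige.
Vowel harmony: no change.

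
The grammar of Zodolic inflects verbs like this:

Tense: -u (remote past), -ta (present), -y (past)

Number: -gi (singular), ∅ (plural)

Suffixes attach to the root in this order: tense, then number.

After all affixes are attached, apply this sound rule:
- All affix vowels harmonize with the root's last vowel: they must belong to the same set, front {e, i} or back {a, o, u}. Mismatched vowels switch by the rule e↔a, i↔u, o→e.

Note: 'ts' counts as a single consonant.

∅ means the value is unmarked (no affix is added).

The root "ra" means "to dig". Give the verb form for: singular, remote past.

Attach tense remote past -u → rau.
Attach number singular -gi → raugi.
Apply vowel harmony: raugi → raugu.

raugu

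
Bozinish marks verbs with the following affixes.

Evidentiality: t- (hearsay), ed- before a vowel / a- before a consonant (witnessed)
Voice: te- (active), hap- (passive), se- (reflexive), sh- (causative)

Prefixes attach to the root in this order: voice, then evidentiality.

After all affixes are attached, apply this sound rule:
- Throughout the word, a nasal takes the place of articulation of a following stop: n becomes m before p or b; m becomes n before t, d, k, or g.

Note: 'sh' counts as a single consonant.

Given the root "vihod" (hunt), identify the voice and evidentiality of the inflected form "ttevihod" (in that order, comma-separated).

Segment: t-te-vihod.
voice: te- → active.
evidentiality: t- → hearsay.

active, hearsay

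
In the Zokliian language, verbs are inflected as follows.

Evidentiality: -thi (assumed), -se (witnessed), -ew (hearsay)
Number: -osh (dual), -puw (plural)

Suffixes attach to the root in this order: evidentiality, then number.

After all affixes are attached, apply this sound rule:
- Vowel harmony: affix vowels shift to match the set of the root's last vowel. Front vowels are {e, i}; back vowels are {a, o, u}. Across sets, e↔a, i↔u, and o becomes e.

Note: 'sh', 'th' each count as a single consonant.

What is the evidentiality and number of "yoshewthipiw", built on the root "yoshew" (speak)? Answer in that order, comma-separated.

Segment: yoshew-thi-puw.
evidentiality: -thi → assumed.
number: -puw → plural.

assumed, plural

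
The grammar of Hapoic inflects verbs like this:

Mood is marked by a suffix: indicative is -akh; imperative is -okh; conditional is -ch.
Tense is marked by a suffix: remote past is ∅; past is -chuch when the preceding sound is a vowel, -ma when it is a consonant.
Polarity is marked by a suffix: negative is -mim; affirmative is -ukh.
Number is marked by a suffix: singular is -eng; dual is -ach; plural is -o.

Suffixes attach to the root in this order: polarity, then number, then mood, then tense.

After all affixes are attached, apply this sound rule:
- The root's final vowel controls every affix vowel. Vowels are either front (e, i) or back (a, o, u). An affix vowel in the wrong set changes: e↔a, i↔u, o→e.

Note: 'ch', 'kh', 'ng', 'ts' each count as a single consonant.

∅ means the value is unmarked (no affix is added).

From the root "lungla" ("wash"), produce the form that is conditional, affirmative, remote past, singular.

lunglaukhangch

Attach polarity affirmative -ukh → lunglaukh.
Attach number singular -eng → lunglaukheng.
Attach mood conditional -ch → lunglaukhengch.
tense = remote past: zero marking, form stays lunglaukhengch.
Apply vowel harmony: lunglaukhengch → lunglaukhangch.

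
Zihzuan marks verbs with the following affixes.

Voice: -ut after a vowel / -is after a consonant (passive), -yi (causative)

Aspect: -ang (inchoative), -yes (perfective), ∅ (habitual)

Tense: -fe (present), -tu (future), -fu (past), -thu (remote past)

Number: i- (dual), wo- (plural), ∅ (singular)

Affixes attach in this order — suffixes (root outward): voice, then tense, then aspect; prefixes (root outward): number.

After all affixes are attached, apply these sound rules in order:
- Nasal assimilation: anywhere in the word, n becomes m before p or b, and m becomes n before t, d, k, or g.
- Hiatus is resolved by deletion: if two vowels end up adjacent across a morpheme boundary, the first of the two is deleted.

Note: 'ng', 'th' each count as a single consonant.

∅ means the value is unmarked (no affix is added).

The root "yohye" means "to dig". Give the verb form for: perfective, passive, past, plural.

woyohyutfuyes

Attach voice passive -ut (after vowel 'e') → yohyeut.
Attach number plural wo- → woyohyeut.
Attach tense past -fu → woyohyeutfu.
Attach aspect perfective -yes → woyohyeutfuyes.
Nasal assimilation: no change.
Apply vowel deletion: woyohyeutfuyes → woyohyutfuyes.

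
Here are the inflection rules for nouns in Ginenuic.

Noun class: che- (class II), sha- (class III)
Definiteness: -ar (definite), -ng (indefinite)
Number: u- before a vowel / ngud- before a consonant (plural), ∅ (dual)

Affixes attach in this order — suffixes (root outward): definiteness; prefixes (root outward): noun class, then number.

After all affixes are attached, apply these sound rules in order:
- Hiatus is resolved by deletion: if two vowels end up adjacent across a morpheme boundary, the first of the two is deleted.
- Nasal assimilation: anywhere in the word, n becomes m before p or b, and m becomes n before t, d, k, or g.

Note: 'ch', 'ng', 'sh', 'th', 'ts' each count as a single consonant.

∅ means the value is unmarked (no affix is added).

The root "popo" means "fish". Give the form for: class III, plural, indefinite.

Attach noun class class III sha- → shapopo.
Attach definiteness indefinite -ng → shapopong.
Attach number plural ngud- (before consonant 'sh') → ngudshapopong.
Vowel deletion: no change.
Nasal assimilation: no change.

ngudshapopong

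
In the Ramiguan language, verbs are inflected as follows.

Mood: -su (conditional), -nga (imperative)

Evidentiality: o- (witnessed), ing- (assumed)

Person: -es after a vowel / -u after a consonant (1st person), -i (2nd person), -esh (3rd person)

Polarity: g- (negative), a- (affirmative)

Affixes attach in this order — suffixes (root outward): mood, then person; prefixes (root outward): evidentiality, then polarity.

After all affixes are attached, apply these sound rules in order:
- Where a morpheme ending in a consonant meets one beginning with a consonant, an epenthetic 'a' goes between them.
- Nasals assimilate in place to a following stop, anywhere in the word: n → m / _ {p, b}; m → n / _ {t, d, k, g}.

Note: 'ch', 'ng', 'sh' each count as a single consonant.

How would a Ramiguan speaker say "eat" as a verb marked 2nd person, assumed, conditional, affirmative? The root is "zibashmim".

Attach evidentiality assumed ing- → ingzibashmim.
Attach polarity affirmative a- → aingzibashmim.
Attach mood conditional -su → aingzibashmimsu.
Attach person 2nd person -i → aingzibashmimsui.
Apply epenthesis: aingzibashmimsui → aingazibashmimasui.
Nasal assimilation: no change.

aingazibashmimasui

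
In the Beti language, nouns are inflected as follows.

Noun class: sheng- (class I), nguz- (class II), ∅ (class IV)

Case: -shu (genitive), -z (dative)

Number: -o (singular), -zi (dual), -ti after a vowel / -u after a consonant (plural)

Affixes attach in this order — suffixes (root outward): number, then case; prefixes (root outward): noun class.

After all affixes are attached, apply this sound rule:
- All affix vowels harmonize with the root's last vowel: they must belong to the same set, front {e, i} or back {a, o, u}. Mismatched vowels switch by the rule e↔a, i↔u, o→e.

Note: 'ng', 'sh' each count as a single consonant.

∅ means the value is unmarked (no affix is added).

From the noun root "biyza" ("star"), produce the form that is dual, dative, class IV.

biyzazuz

Attach number dual -zi → biyzazi.
noun class = class IV: zero marking, form stays biyzazi.
Attach case dative -z → biyzaziz.
Apply vowel harmony: biyzaziz → biyzazuz.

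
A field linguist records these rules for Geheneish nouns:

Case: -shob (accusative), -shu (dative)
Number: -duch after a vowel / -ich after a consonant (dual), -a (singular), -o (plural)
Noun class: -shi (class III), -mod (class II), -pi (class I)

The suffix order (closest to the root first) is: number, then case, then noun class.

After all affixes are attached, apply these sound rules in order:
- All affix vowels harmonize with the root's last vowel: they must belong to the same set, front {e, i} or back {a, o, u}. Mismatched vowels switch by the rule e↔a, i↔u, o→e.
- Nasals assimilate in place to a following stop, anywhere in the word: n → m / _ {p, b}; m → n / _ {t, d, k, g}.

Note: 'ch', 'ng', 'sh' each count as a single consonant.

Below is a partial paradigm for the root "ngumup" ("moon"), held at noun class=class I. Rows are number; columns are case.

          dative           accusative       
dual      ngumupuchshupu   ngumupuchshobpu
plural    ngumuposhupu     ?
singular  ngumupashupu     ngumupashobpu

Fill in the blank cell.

Attach number plural -o → ngumupo.
Attach case accusative -shob → ngumuposhob.
Attach noun class class I -pi → ngumuposhobpi.
Apply vowel harmony: ngumuposhobpi → ngumuposhobpu.
Nasal assimilation: no change.

ngumuposhobpu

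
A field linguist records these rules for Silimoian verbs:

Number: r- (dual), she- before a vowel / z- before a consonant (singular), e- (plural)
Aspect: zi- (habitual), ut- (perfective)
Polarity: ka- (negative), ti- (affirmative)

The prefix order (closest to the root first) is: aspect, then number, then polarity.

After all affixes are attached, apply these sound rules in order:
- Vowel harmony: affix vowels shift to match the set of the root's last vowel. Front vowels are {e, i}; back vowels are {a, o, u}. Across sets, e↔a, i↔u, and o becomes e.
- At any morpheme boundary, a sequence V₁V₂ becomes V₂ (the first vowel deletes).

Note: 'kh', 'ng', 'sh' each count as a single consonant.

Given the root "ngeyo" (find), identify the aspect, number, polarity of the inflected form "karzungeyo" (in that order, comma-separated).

Segment: ka-r-zi-ngeyo.
aspect: zi- → habitual.
number: r- → dual.
polarity: ka- → negative.

habitual, dual, negative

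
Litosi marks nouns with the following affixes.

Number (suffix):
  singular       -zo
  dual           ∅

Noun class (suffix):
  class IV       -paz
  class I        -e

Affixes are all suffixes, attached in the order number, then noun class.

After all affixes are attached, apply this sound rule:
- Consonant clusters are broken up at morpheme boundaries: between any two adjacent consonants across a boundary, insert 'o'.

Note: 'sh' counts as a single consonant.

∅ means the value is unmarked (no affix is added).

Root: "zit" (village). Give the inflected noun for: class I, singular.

zitozoe

Attach number singular -zo → zitzo.
Attach noun class class I -e → zitzoe.
Apply epenthesis: zitzoe → zitozoe.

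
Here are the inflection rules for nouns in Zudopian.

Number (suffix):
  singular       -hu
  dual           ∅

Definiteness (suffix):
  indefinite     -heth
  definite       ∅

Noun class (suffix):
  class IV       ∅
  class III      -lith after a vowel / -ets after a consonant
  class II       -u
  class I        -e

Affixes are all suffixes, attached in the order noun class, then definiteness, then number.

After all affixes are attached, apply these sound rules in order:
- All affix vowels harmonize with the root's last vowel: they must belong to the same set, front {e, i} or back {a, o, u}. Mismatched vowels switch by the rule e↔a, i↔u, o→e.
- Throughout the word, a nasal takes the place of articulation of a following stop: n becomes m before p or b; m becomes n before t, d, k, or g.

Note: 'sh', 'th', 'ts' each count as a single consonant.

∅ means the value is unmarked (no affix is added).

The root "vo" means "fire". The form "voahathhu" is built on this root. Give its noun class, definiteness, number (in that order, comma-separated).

Segment: vo-e-heth-hu.
noun class: -e → class I.
definiteness: -heth → indefinite.
number: -hu → singular.

class I, indefinite, singular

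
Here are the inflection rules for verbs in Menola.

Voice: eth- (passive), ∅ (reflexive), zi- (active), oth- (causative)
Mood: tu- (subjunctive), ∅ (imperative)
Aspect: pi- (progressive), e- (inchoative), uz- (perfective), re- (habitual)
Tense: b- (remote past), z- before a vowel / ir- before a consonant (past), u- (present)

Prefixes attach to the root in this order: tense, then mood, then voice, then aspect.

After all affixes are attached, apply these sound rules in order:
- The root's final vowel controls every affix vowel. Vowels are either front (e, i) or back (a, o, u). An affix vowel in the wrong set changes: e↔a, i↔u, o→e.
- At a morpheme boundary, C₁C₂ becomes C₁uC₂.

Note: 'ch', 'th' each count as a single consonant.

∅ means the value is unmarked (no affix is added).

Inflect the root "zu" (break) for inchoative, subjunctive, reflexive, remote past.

atubuzu

Attach tense remote past b- → bzu.
Attach mood subjunctive tu- → tubzu.
voice = reflexive: zero marking, form stays tubzu.
Attach aspect inchoative e- → etubzu.
Apply vowel harmony: etubzu → atubzu.
Apply epenthesis: atubzu → atubuzu.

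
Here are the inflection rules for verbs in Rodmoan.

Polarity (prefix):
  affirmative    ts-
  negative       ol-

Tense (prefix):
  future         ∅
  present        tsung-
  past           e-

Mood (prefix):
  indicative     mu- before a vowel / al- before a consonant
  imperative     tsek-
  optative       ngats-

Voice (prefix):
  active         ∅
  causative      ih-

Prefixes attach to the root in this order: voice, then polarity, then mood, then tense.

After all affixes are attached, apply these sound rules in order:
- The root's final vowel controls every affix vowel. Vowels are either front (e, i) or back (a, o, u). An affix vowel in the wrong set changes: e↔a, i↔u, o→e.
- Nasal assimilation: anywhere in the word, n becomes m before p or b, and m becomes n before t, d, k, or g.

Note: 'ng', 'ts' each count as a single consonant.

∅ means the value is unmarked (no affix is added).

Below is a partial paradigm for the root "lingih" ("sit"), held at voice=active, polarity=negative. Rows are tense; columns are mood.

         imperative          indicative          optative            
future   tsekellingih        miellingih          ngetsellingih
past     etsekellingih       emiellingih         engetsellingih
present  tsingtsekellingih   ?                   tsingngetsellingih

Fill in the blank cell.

voice = active: zero marking, form stays lingih.
Attach polarity negative ol- → ollingih.
Attach mood indicative mu- (before vowel 'o') → muollingih.
Attach tense present tsung- → tsungmuollingih.
Apply vowel harmony: tsungmuollingih → tsingmiellingih.
Nasal assimilation: no change.

tsingmiellingih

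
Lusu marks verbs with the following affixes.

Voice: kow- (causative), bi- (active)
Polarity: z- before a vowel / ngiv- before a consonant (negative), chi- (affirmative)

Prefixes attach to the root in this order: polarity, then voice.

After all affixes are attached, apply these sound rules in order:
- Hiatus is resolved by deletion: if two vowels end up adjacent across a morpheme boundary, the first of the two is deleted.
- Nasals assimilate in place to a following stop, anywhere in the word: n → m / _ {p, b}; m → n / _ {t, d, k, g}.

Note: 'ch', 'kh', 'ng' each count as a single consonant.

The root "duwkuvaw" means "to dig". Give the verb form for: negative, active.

Attach polarity negative ngiv- (before consonant 'd') → ngivduwkuvaw.
Attach voice active bi- → bingivduwkuvaw.
Vowel deletion: no change.
Nasal assimilation: no change.

bingivduwkuvaw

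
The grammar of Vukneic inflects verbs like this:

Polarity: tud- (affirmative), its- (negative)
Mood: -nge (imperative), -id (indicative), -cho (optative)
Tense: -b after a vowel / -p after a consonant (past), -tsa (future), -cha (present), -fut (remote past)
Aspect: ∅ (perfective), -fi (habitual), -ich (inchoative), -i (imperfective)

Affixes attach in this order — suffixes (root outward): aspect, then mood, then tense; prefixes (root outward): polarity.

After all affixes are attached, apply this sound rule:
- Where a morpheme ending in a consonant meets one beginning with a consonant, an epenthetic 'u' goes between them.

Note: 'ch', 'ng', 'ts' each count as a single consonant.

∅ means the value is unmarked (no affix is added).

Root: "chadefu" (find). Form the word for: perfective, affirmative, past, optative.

aspect = perfective: zero marking, form stays chadefu.
Attach polarity affirmative tud- → tudchadefu.
Attach mood optative -cho → tudchadefucho.
Attach tense past -b (after vowel 'o') → tudchadefuchob.
Apply epenthesis: tudchadefuchob → tuduchadefuchob.

tuduchadefuchob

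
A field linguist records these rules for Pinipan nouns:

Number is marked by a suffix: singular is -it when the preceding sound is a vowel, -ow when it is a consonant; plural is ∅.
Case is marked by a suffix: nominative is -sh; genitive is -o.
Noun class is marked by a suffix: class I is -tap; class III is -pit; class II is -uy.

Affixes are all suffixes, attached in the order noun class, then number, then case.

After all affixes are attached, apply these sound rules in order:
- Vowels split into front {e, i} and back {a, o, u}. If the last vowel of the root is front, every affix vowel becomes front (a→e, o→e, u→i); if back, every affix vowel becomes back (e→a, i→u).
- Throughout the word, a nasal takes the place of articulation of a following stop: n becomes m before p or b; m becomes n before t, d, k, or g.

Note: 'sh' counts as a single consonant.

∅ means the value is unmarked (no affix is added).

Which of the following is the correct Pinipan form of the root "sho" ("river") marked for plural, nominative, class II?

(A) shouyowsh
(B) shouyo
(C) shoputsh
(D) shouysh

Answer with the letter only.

D

Attach noun class class II -uy → shouy.
number = plural: zero marking, form stays shouy.
Attach case nominative -sh → shouysh.
Vowel harmony: no change.
Nasal assimilation: no change.
So the correct form is shouysh, option (D).
(C) shoputsh is wrong: it uses class III instead of class II for noun class.
(B) shouyo is wrong: it uses genitive instead of nominative for case.
(A) shouyowsh is wrong: it uses singular instead of plural for number.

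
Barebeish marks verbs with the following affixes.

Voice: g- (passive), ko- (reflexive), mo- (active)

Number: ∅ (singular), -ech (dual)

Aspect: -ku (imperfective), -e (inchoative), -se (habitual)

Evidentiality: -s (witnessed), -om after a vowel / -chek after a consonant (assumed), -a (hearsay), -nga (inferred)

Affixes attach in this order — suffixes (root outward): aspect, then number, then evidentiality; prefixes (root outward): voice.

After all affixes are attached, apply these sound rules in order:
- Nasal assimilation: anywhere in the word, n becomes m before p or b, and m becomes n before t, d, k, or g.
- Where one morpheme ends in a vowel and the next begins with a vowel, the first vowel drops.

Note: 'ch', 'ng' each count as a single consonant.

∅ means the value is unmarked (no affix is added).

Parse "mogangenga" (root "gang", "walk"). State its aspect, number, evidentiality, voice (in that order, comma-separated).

inchoative, singular, inferred, active

Segment: mo-gang-e-nga.
aspect: -e → inchoative.
number: ∅ → singular.
evidentiality: -nga → inferred.
voice: mo- → active.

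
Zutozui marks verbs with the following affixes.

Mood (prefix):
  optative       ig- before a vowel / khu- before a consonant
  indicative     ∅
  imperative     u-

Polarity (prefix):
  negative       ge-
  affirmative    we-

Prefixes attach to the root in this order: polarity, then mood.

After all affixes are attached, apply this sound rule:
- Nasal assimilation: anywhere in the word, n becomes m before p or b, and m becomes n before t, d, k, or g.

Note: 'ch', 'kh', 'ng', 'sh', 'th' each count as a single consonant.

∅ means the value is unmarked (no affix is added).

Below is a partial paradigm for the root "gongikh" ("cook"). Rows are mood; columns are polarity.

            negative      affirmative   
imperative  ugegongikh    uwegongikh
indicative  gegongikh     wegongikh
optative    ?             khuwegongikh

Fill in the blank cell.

khugegongikh

Attach polarity negative ge- → gegongikh.
Attach mood optative khu- (before consonant 'g') → khugegongikh.
Nasal assimilation: no change.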